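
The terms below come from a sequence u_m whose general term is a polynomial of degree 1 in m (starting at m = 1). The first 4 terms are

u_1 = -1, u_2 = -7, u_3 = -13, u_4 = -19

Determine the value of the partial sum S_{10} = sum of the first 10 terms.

1st diffs: -6, -6, -6 (constant).
So u_m = -6m + 5.
Continuing: …, -25, -31, -37, -43, …, u_{10} = -55.
Summing m = 1..10 (10 terms) gives -280.

-280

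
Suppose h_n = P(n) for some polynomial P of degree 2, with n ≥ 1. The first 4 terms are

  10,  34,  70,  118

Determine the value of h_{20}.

1st diffs: 24, 36, 48.
2nd diffs: 12, 12 (constant).
Newton forward-difference form: h_n = 10 + 24·C(n-1,1) + 12·C(n-1,2).
At n = 20: n-1 = 19, so h_{20} = 10 + 456 + 2052 = 2518.

2518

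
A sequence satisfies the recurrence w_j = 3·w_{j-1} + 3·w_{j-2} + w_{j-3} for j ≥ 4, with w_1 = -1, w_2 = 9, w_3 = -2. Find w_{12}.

800620

Iterate the recurrence:
w_4 = 20  w_5 = 63  w_6 = 247  w_7 = 950  w_8 = 3654  w_9 = 14059  w_{10} = 54089  w_{11} = 208098  w_{12} = 800620.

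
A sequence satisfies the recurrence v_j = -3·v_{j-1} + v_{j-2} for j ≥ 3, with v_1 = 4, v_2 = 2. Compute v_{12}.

111614

Step forward from the initial values:
v_3 = -2  v_4 = 8  v_5 = -26  v_6 = 86  v_7 = -284  v_8 = 938  v_9 = -3098  v_{10} = 10232  v_{11} = -33794  v_{12} = 111614.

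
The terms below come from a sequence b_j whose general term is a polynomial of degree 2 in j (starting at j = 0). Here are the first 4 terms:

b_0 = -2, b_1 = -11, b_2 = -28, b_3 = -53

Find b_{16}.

-1106

1st diffs: -9, -17, -25.
2nd diffs: -8, -8 (constant).
Newton forward-difference form: b_j = -2 + (-9)·C(j,1) + (-8)·C(j,2).
At j = 16: j = 16, so b_{16} = -2 - 144 - 960 = -1106.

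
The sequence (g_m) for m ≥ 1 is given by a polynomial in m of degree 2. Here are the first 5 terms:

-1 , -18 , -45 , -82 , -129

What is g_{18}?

-1650

1st diffs: -17, -27, -37, -47.
2nd diffs: -10, -10, -10 (constant).
Newton forward-difference form: g_m = -1 + (-17)·C(m-1,1) + (-10)·C(m-1,2).
At m = 18: m-1 = 17, so g_{18} = -1 - 289 - 1360 = -1650.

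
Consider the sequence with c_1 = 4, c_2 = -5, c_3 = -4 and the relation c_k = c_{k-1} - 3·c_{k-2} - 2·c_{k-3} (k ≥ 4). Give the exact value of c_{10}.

595

Step forward from the initial values:
c_4 = 3  c_5 = 25  c_6 = 24  c_7 = -57  c_8 = -179  c_9 = -56  c_{10} = 595.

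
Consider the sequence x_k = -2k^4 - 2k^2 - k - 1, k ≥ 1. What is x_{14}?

x_{14} = -2·14^4 - 2·14^2 - 1·14 - 1 = -77239.

-77239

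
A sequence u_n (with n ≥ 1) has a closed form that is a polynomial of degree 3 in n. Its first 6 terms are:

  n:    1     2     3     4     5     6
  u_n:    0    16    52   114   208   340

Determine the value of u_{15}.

4228

1st diffs: 16, 36, 62, 94, 132.
2nd diffs: 20, 26, 32, 38.
3rd diffs: 6, 6, 6 (constant).
So u_n = n^3 + 4n^2 - 3n - 2.
Evaluating at n = 15 gives u_{15} = 4228.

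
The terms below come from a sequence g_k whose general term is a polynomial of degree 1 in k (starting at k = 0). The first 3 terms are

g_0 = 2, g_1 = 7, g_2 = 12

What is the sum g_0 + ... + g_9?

1st diffs: 5, 5 (constant).
So g_k = 5k + 2.
Continuing: …, 17, 22, 27, 32, …, g_9 = 47.
Summing k = 0..9 (10 terms) gives 245.

245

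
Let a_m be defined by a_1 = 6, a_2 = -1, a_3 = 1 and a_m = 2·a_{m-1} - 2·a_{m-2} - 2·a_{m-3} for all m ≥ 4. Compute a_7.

12

Applying the relation repeatedly:
a_4 = -8; a_5 = -16; a_6 = -18; a_7 = 12.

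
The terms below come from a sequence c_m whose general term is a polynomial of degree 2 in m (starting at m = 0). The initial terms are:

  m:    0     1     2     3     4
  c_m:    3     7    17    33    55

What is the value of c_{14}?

605

1st diffs: 4, 10, 16, 22.
2nd diffs: 6, 6, 6 (constant).
Newton forward-difference form: c_m = 3 + 4·C(m,1) + 6·C(m,2).
At m = 14: m = 14, so c_{14} = 3 + 56 + 546 = 605.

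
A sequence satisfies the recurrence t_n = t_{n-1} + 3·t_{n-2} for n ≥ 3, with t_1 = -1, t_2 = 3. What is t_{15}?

55440

Iterate the recurrence:
t_3 = 0  t_4 = 9  t_5 = 9  …  t_{12} = 4572  t_{13} = 10431  t_{14} = 24147  t_{15} = 55440.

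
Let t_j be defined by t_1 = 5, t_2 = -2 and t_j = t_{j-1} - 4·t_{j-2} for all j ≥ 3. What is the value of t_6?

130

Compute successive terms:
t_3 = -22  t_4 = -14  t_5 = 74  t_6 = 130.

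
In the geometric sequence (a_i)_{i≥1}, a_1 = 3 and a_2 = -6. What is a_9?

Common ratio r = -2.
a_i = 3·(-2)^(i-1).
a_9 = 3·(-2)^8 = 768.

768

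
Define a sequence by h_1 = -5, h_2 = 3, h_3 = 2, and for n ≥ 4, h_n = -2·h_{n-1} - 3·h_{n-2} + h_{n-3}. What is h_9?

h_4 = -18; h_5 = 33; h_6 = -10; h_7 = -97; h_8 = 257; h_9 = -233.

-233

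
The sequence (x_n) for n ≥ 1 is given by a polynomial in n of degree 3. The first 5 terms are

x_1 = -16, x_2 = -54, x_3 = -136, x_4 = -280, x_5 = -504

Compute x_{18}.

1st diffs: -38, -82, -144, -224.
2nd diffs: -44, -62, -80.
3rd diffs: -18, -18 (constant).
Newton forward-difference form: x_n = -16 + (-38)·C(n-1,1) + (-44)·C(n-1,2) + (-18)·C(n-1,3).
At n = 18: n-1 = 17, so x_{18} = -16 - 646 - 5984 - 12240 = -18886.

-18886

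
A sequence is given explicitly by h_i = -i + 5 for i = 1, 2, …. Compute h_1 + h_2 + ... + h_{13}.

-26

Over i = 1..13: Σi = 91.
Total = (-1)·91 + (5)·13 = -26.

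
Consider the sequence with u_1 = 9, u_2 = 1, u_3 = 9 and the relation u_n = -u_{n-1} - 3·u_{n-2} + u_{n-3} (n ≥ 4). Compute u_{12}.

Compute successive terms:
u_4 = -3  u_5 = -23  u_6 = 41  u_7 = 25  u_8 = -171  u_9 = 137  u_{10} = 401  u_{11} = -983  u_{12} = -83.

-83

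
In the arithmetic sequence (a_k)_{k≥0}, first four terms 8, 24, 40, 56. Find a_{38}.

Common difference d = 16.
a_k = 8 + (k - 0)·16.
a_{38} = 8 + 38·16 = 616.

616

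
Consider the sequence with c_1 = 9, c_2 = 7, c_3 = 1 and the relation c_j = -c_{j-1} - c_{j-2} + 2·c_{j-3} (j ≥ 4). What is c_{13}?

Compute successive terms:
c_4 = 10; c_5 = 3; c_6 = -11; c_7 = 28; c_8 = -11; c_9 = -39; c_{10} = 106; c_{11} = -89; c_{12} = -95; c_{13} = 396.

396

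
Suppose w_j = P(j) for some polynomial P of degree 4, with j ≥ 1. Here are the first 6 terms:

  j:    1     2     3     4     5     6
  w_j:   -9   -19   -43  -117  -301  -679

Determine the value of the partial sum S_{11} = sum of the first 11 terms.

-25927

1st diffs: -10, -24, -74, -184, -378.
2nd diffs: -14, -50, -110, -194.
3rd diffs: -36, -60, -84.
4th diffs: -24, -24 (constant).
Newton forward-difference form: w_j = -9 + (-10)·C(j-1,1) + (-14)·C(j-1,2) + (-36)·C(j-1,3) + (-24)·C(j-1,4).
Continuing: …, -1359, -2473, -4177, -6651, …, w_{11} = -10099.
Summing j = 1..11 (11 terms) gives -25927.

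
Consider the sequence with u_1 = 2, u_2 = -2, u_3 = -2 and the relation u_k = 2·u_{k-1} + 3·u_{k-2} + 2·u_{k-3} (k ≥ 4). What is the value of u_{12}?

-65382

Applying the relation repeatedly:
u_4 = -6; u_5 = -22; u_6 = -66; u_7 = -210; u_8 = -662; u_9 = -2086; u_{10} = -6578; u_{11} = -20738; u_{12} = -65382.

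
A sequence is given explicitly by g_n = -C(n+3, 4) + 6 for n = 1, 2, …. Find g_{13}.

-1814

C(16, 4) = 1820, so g_{13} = -1814.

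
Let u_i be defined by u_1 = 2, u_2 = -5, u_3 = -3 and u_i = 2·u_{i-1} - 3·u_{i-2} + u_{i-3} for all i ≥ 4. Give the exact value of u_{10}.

115

Step forward from the initial values:
u_4 = 11;  u_5 = 26;  u_6 = 16;  u_7 = -35;  u_8 = -92;  u_9 = -63;  u_{10} = 115.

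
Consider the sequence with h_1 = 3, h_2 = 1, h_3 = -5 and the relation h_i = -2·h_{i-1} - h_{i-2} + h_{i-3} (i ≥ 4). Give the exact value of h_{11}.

h_4 = 12  h_5 = -18  h_6 = 19  h_7 = -8  h_8 = -21  h_9 = 69  h_{10} = -125  h_{11} = 160.

160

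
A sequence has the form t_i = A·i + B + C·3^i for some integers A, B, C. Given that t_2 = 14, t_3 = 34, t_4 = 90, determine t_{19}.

1162261506

Write the equations: 2A + B + 9C = 14; 3A + B + 27C = 34; 4A + B + 81C = 90.
Subtracting the first from the second: A + 18C = 20.
Subtracting the second from the third: A + 54C = 56.
Solving: C = 1, A = 2, then B = 1.
Therefore t_{19} = 38 + 1 + 1·1162261467 = 1162261506.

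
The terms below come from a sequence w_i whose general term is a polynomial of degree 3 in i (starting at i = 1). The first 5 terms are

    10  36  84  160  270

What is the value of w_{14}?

3780

1st diffs: 26, 48, 76, 110.
2nd diffs: 22, 28, 34.
3rd diffs: 6, 6 (constant).
Newton forward-difference form: w_i = 10 + 26·C(i-1,1) + 22·C(i-1,2) + 6·C(i-1,3).
At i = 14: i-1 = 13, so w_{14} = 10 + 338 + 1716 + 1716 = 3780.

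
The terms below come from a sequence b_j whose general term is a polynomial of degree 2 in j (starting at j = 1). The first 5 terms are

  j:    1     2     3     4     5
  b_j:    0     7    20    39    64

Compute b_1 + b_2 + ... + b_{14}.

1st diffs: 7, 13, 19, 25.
2nd diffs: 6, 6, 6 (constant).
Newton forward-difference form: b_j = 7·C(j-1,1) + 6·C(j-1,2).
Continuing: …, 95, 132, 175, 224, …, b_{14} = 559.
Summing j = 1..14 (14 terms) gives 2821.

2821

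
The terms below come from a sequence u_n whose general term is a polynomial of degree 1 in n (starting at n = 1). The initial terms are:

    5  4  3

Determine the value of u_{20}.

1st diffs: -1, -1 (constant).
So u_n = -n + 6.
Evaluating at n = 20 gives u_{20} = -14.

-14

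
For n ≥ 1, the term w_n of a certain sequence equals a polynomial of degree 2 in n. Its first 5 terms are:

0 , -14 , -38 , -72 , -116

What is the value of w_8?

-308

1st diffs: -14, -24, -34, -44.
2nd diffs: -10, -10, -10 (constant).
So w_n = -5n^2 + n + 4.
Evaluating at n = 8 gives w_8 = -308.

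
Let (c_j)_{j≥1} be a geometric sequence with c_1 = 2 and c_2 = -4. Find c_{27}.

134217728

Common ratio r = -2.
c_j = 2·(-2)^(j-1).
c_{27} = 2·(-2)^26 = 134217728.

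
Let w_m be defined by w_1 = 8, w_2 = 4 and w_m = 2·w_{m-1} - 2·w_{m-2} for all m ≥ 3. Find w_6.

Step forward from the initial values:
w_3 = -8  w_4 = -24  w_5 = -32  w_6 = -16.

-16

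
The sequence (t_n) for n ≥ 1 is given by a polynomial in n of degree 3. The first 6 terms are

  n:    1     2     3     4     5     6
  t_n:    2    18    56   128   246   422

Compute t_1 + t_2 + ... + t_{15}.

1st diffs: 16, 38, 72, 118, 176.
2nd diffs: 22, 34, 46, 58.
3rd diffs: 12, 12, 12 (constant).
So t_n = 2n^3 - n^2 + 5n - 4.
Continuing: …, 668, 996, 1418, 1946, …, t_{15} = 6596.
Summing n = 1..15 (15 terms) gives 28100.

28100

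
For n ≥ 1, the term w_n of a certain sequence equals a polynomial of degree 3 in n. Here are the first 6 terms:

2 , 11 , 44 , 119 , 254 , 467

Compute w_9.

1st diffs: 9, 33, 75, 135, 213.
2nd diffs: 24, 42, 60, 78.
3rd diffs: 18, 18, 18 (constant).
Newton forward-difference form: w_n = 2 + 9·C(n-1,1) + 24·C(n-1,2) + 18·C(n-1,3).
At n = 9: n-1 = 8, so w_9 = 2 + 72 + 672 + 1008 = 1754.

1754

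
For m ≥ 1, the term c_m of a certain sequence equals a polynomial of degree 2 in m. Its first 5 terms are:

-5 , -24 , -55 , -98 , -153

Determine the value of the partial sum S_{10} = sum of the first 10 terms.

-2345

1st diffs: -19, -31, -43, -55.
2nd diffs: -12, -12, -12 (constant).
So c_m = -6m^2 - m + 2.
Continuing: …, -220, -299, -390, -493, …, c_{10} = -608.
Summing m = 1..10 (10 terms) gives -2345.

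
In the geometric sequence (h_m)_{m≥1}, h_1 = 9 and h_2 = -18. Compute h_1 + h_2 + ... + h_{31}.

Common ratio r = -2.
h_m = 9·(-2)^(m-1).
S = 9·((-2)^31 - 1)/(-2 - 1) = 9·(-2147483648 - 1)/(-3) = 6442450947.

6442450947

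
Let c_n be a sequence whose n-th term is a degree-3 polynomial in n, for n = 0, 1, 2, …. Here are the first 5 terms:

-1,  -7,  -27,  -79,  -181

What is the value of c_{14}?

-7911

1st diffs: -6, -20, -52, -102.
2nd diffs: -14, -32, -50.
3rd diffs: -18, -18 (constant).
So c_n = -3n^3 + 2n^2 - 5n - 1.
Evaluating at n = 14 gives c_{14} = -7911.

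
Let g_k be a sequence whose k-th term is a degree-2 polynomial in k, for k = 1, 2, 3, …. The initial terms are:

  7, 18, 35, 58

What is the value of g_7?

1st diffs: 11, 17, 23.
2nd diffs: 6, 6 (constant).
Newton forward-difference form: g_k = 7 + 11·C(k-1,1) + 6·C(k-1,2).
At k = 7: k-1 = 6, so g_7 = 7 + 66 + 90 = 163.

163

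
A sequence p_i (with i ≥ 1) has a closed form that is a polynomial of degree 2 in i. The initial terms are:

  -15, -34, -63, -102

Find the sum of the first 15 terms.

-6770

1st diffs: -19, -29, -39.
2nd diffs: -10, -10 (constant).
So p_i = -5i^2 - 4i - 6.
Continuing: …, -151, -210, -279, -358, …, p_{15} = -1191.
Summing i = 1..15 (15 terms) gives -6770.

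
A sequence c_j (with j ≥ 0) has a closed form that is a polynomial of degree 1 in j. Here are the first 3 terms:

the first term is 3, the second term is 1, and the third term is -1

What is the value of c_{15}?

-27

1st diffs: -2, -2 (constant).
So c_j = -2j + 3.
Evaluating at j = 15 gives c_{15} = -27.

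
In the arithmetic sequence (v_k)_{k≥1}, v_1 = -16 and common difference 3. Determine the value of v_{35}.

86

v_k = -16 + (k - 1)·3.
v_{35} = -16 + 34·3 = 86.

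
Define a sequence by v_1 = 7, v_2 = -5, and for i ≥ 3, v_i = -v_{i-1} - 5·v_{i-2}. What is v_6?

Iterate the recurrence:
v_3 = -30, v_4 = 55, v_5 = 95, v_6 = -370.

-370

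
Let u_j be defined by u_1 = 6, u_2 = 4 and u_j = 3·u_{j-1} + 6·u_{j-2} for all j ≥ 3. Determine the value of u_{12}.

23773176

Applying the relation repeatedly:
u_3 = 48  u_4 = 168  u_5 = 792  u_6 = 3384  u_7 = 14904  u_8 = 65016  u_9 = 284472  u_{10} = 1243512  u_{11} = 5437368  u_{12} = 23773176.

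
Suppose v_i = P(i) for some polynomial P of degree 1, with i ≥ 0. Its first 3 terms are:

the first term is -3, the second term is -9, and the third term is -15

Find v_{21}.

-129

1st diffs: -6, -6 (constant).
So v_i = -6i - 3.
Evaluating at i = 21 gives v_{21} = -129.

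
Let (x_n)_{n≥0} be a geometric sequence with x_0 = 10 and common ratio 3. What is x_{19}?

x_n = 10·3^(n-0).
x_{19} = 10·3^19 = 11622614670.

11622614670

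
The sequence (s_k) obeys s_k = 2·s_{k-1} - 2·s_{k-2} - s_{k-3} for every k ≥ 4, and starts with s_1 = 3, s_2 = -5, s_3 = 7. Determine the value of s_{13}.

2003

Iterate the recurrence:
s_4 = 21  s_5 = 33  s_6 = 17  s_7 = -53  s_8 = -173  s_9 = -257  s_{10} = -115  s_{11} = 457  s_{12} = 1401  s_{13} = 2003.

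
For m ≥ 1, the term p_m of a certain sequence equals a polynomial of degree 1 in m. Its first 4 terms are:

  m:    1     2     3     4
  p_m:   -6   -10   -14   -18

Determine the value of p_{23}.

1st diffs: -4, -4, -4 (constant).
So p_m = -4m - 2.
Evaluating at m = 23 gives p_{23} = -94.

-94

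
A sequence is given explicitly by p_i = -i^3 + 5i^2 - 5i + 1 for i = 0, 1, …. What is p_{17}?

p_{17} = -1·17^3 + 5·17^2 - 5·17 + 1 = -3552.

-3552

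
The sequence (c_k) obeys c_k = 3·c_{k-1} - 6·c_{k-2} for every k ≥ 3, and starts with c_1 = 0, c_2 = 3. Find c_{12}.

-16767

Step forward from the initial values:
c_3 = 9;  c_4 = 9;  c_5 = -27;  c_6 = -135;  c_7 = -243;  c_8 = 81;  c_9 = 1701;  c_{10} = 4617;  c_{11} = 3645;  c_{12} = -16767.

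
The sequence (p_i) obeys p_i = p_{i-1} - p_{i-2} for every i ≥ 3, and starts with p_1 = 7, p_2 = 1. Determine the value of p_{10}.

-7

p_3 = -6  p_4 = -7  p_5 = -1  p_6 = 6  p_7 = 7  p_8 = 1  p_9 = -6  p_{10} = -7.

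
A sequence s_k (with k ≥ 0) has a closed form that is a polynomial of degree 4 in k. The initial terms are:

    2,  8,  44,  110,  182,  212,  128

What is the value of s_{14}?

-21208

1st diffs: 6, 36, 66, 72, 30, -84.
2nd diffs: 30, 30, 6, -42, -114.
3rd diffs: 0, -24, -48, -72.
4th diffs: -24, -24, -24 (constant).
Newton forward-difference form: s_k = 2 + 6·C(k,1) + 30·C(k,2) + (-24)·C(k,4).
At k = 14: k = 14, so s_{14} = 2 + 84 + 2730 - 24024 = -21208.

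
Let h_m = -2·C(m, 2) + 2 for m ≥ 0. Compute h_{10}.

C(10, 2) = 45, so h_{10} = -88.

-88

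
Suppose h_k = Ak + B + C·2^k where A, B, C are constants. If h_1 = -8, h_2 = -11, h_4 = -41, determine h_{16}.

-196565

Write the equations: A + B + 2C = -8; 2A + B + 4C = -11; 4A + B + 16C = -41.
Subtracting the first from the second: A + 2C = -3.
Subtracting the second from the third: 2A + 12C = -30.
Solving: C = -3, A = 3, then B = -5.
Hence h_{16} = 3·16 + (-5) + (-3)·65536 = -196565.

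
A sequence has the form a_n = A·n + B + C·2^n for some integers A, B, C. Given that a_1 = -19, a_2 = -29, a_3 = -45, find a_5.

Write the equations: A + B + 2C = -19; 2A + B + 4C = -29; 3A + B + 8C = -45.
Subtracting the first from the second: A + 2C = -10.
Subtracting the second from the third: A + 4C = -16.
Solving: C = -3, A = -4, then B = -9.
Hence a_5 = -4·5 + (-9) + (-3)·32 = -125.

-125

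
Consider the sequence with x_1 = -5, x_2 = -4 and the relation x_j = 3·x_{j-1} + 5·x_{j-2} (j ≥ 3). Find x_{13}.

Step forward from the initial values:
x_3 = -37;  x_4 = -131;  x_5 = -578;  …;  x_{10} = -740479;  x_{11} = -3104602;  x_{12} = -13016201;  x_{13} = -54571613.

-54571613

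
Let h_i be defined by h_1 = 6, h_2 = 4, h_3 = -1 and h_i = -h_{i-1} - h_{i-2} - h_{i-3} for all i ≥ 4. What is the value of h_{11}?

Iterate the recurrence:
h_4 = -9;  h_5 = 6;  h_6 = 4;  h_7 = -1;  h_8 = -9;  h_9 = 6;  h_{10} = 4;  h_{11} = -1.

-1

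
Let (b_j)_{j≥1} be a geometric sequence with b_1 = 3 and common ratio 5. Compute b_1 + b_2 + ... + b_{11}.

36621093

b_j = 3·5^(j-1).
S = 3·(5^11 - 1)/(5 - 1) = 3·(48828125 - 1)/(4) = 36621093.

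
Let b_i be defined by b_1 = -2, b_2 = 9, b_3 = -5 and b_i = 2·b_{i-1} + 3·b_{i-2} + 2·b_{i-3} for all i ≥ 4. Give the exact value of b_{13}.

b_4 = 13, b_5 = 29, b_6 = 87, b_7 = 287, b_8 = 893, b_9 = 2821, b_{10} = 8895, b_{11} = 28039, b_{12} = 88405, b_{13} = 278717.

278717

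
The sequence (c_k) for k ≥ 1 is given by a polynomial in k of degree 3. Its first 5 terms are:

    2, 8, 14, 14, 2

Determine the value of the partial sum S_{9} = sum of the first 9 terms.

1st diffs: 6, 6, 0, -12.
2nd diffs: 0, -6, -12.
3rd diffs: -6, -6 (constant).
Newton forward-difference form: c_k = 2 + 6·C(k-1,1) + (-6)·C(k-1,3).
Continuing: -28, -82, -166, -286.
Summing k = 1..9 (9 terms) gives -522.

-522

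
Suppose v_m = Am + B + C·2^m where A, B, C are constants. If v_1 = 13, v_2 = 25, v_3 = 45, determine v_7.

The three given values yield: A + B + 2C = 13; 2A + B + 4C = 25; 3A + B + 8C = 45.
Subtracting the first from the second: A + 2C = 12.
Subtracting the second from the third: A + 4C = 20.
Solving: C = 4, A = 4, then B = 1.
So v_m = 4·m + 1 + 4·2^m; at m=7 this is 541.

541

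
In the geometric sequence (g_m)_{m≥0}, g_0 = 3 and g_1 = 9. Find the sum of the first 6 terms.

Common ratio r = 3.
g_m = 3·3^(m-0).
S = 3·(3^6 - 1)/(3 - 1) = 3·(729 - 1)/(2) = 1092.

1092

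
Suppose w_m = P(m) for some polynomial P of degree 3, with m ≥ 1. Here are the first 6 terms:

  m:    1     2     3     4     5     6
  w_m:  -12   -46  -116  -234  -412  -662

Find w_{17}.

1st diffs: -34, -70, -118, -178, -250.
2nd diffs: -36, -48, -60, -72.
3rd diffs: -12, -12, -12 (constant).
Newton forward-difference form: w_m = -12 + (-34)·C(m-1,1) + (-36)·C(m-1,2) + (-12)·C(m-1,3).
At m = 17: m-1 = 16, so w_{17} = -12 - 544 - 4320 - 6720 = -11596.

-11596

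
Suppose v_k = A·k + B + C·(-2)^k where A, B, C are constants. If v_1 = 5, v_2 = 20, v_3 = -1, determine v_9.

-991

The three given values yield: A + B - 2C = 5; 2A + B + 4C = 20; 3A + B - 8C = -1.
Subtracting the first from the second: A + 6C = 15.
Subtracting the second from the third: A - 12C = -21.
Solving: C = 2, A = 3, then B = 6.
So v_k = 3·k + 6 + 2·(-2)^k; at k=9 this is -991.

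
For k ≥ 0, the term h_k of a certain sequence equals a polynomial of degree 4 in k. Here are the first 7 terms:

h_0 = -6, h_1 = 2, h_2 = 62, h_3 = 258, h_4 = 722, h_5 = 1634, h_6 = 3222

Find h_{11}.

1st diffs: 8, 60, 196, 464, 912, 1588.
2nd diffs: 52, 136, 268, 448, 676.
3rd diffs: 84, 132, 180, 228.
4th diffs: 48, 48, 48 (constant).
So h_k = 2k^4 + 2k^3 + 6k^2 - 2k - 6.
Evaluating at k = 11 gives h_{11} = 32642.

32642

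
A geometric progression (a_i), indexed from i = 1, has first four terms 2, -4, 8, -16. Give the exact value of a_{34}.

Common ratio r = -2.
a_i = 2·(-2)^(i-1).
a_{34} = 2·(-2)^33 = -17179869184.

-17179869184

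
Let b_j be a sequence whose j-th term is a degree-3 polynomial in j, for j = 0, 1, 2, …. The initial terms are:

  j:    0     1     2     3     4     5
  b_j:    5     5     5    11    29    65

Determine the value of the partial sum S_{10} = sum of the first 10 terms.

1310

1st diffs: 0, 0, 6, 18, 36.
2nd diffs: 0, 6, 12, 18.
3rd diffs: 6, 6, 6 (constant).
So b_j = j^3 - 3j^2 + 2j + 5.
Continuing: 125, 215, 341, 509.
Summing j = 0..9 (10 terms) gives 1310.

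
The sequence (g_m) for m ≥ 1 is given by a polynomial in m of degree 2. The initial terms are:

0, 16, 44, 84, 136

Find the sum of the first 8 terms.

1120

1st diffs: 16, 28, 40, 52.
2nd diffs: 12, 12, 12 (constant).
Newton forward-difference form: g_m = 16·C(m-1,1) + 12·C(m-1,2).
Continuing: 200, 276, 364.
Summing m = 1..8 (8 terms) gives 1120.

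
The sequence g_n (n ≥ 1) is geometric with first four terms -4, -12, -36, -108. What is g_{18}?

-516560652

Common ratio r = 3.
g_n = (-4)·3^(n-1).
g_{18} = (-4)·3^17 = -516560652.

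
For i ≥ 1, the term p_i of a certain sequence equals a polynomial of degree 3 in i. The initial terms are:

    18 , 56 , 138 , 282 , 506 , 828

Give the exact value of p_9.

1st diffs: 38, 82, 144, 224, 322.
2nd diffs: 44, 62, 80, 98.
3rd diffs: 18, 18, 18 (constant).
Newton forward-difference form: p_i = 18 + 38·C(i-1,1) + 44·C(i-1,2) + 18·C(i-1,3).
At i = 9: i-1 = 8, so p_9 = 18 + 304 + 1232 + 1008 = 2562.

2562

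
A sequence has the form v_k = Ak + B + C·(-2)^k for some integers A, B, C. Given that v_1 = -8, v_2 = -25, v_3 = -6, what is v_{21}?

Plug in k = 1, 2, 3: A + B - 2C = -8; 2A + B + 4C = -25; 3A + B - 8C = -6.
Subtracting the first from the second: A + 6C = -17.
Subtracting the second from the third: A - 12C = 19.
Solving: C = -2, A = -5, then B = -7.
Hence v_{21} = -5·21 + (-7) + (-2)·(-2097152) = 4194192.

4194192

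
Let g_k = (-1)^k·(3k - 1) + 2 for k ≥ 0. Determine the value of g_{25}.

-72

(-1)^25 = -1; 3k - 1 at k=25 is 74; so g_{25} = -72.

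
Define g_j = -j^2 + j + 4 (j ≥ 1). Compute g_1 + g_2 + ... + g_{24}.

Over j = 1..24: Σj = 300, Σj² = 4900.
Total = (-1)·4900 + (1)·300 + (4)·24 = -4504.

-4504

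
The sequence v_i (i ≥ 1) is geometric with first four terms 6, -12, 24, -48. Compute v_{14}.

-49152

Common ratio r = -2.
v_i = 6·(-2)^(i-1).
v_{14} = 6·(-2)^13 = -49152.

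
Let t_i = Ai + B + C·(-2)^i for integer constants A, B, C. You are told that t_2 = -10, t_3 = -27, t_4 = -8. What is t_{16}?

65452

The three given values yield: 2A + B + 4C = -10; 3A + B - 8C = -27; 4A + B + 16C = -8.
Subtracting the first from the second: A - 12C = -17.
Subtracting the second from the third: A + 24C = 19.
Solving: C = 1, A = -5, then B = -4.
Hence t_{16} = -5·16 + (-4) + 1·65536 = 65452.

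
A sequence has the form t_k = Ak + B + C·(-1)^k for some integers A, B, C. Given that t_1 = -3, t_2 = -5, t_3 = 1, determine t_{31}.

Write the equations: A + B - C = -3; 2A + B + C = -5; 3A + B - C = 1.
Subtracting the first from the second: A + 2C = -2.
Subtracting the second from the third: A - 2C = 6.
Solving: C = -2, A = 2, then B = -7.
So t_k = 2·k + (-7) + (-2)·(-1)^k; at k=31 this is 57.

57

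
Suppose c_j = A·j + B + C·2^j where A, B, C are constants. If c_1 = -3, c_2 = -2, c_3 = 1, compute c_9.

499

Plug in j = 1, 2, 3: A + B + 2C = -3; 2A + B + 4C = -2; 3A + B + 8C = 1.
Subtracting the first from the second: A + 2C = 1.
Subtracting the second from the third: A + 4C = 3.
Solving: C = 1, A = -1, then B = -4.
Hence c_9 = -1·9 + (-4) + 1·512 = 499.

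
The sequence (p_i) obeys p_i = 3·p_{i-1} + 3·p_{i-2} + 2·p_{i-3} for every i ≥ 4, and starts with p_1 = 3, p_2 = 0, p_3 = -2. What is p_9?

-1286

Applying the relation repeatedly:
p_4 = 0  p_5 = -6  p_6 = -22  p_7 = -84  p_8 = -330  p_9 = -1286.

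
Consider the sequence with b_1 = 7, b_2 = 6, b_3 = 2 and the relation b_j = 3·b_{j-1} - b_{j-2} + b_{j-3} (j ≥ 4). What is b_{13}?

b_4 = 7  b_5 = 25  b_6 = 70  b_7 = 192  b_8 = 531  b_9 = 1471  b_{10} = 4074  b_{11} = 11282  b_{12} = 31243  b_{13} = 86521.

86521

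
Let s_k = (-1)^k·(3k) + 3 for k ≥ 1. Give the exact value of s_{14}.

45

(-1)^14 = 1; 3k at k=14 is 42; so s_{14} = 45.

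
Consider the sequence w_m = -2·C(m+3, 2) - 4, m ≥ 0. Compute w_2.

C(5, 2) = 10, so w_2 = -24.

-24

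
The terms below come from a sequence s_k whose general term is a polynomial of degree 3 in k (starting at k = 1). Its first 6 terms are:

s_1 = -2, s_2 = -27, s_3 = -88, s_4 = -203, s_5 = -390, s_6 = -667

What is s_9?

-2218

1st diffs: -25, -61, -115, -187, -277.
2nd diffs: -36, -54, -72, -90.
3rd diffs: -18, -18, -18 (constant).
So s_k = -3k^3 - 4k + 5.
Evaluating at k = 9 gives s_9 = -2218.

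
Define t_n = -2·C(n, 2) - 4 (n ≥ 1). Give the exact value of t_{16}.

-244

C(16, 2) = 120, so t_{16} = -244.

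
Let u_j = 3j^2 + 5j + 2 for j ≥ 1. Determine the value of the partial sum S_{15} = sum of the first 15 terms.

4350

Over j = 1..15: Σj = 120, Σj² = 1240.
Total = (3)·1240 + (5)·120 + (2)·15 = 4350.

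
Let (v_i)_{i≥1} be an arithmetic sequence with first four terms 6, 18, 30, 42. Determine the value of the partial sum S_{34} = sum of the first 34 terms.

6936

Common difference d = 12.
v_i = 6 + (i - 1)·12.
v_{34} = 402; S = 34·(6 + 402)/2 = 6936.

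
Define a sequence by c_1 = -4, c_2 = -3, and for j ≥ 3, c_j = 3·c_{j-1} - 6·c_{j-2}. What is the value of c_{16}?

-269001

Iterate the recurrence:
c_3 = 15, c_4 = 63, c_5 = 99, …, c_{13} = -61965, c_{14} = -461457, c_{15} = -1012581, c_{16} = -269001.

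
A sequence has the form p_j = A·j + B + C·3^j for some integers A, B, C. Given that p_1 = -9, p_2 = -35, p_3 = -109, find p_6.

The three given values yield: A + B + 3C = -9; 2A + B + 9C = -35; 3A + B + 27C = -109.
Subtracting the first from the second: A + 6C = -26.
Subtracting the second from the third: A + 18C = -74.
Solving: C = -4, A = -2, then B = 5.
Therefore p_6 = -12 + 5 + (-4)·729 = -2923.

-2923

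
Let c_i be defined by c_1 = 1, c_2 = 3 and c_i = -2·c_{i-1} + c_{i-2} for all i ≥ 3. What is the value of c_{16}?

Iterate the recurrence:
c_3 = -5; c_4 = 13; c_5 = -31; …; c_{13} = -35839; c_{14} = 86523; c_{15} = -208885; c_{16} = 504293.

504293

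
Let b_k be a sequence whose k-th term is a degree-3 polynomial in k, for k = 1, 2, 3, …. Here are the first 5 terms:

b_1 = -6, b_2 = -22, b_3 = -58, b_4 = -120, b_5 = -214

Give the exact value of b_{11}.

1st diffs: -16, -36, -62, -94.
2nd diffs: -20, -26, -32.
3rd diffs: -6, -6 (constant).
So b_k = -k^3 - 4k^2 + 3k - 4.
Evaluating at k = 11 gives b_{11} = -1786.

-1786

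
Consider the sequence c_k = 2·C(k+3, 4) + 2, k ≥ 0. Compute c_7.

C(10, 4) = 210, so c_7 = 422.

422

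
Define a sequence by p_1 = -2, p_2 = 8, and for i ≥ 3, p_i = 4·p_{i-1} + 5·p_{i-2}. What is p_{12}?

Compute successive terms:
p_3 = 22  p_4 = 128  p_5 = 622  p_6 = 3128  p_7 = 15622  p_8 = 78128  p_9 = 390622  p_{10} = 1953128  p_{11} = 9765622  p_{12} = 48828128.
(Characteristic roots are 5 and -1.)

48828128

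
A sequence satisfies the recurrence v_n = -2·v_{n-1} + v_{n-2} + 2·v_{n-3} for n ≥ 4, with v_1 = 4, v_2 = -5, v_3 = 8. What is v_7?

88

v_4 = -13, v_5 = 24, v_6 = -45, v_7 = 88.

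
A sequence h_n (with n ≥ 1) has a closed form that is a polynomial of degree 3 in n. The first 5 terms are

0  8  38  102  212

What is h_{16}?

1st diffs: 8, 30, 64, 110.
2nd diffs: 22, 34, 46.
3rd diffs: 12, 12 (constant).
Newton forward-difference form: h_n = 8·C(n-1,1) + 22·C(n-1,2) + 12·C(n-1,3).
At n = 16: n-1 = 15, so h_{16} = 120 + 2310 + 5460 = 7890.

7890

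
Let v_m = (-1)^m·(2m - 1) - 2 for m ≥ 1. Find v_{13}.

(-1)^13 = -1; 2m - 1 at m=13 is 25; so v_{13} = -27.

-27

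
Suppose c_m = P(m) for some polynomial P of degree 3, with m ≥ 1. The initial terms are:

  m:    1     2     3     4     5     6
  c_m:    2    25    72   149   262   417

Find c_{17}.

6610

1st diffs: 23, 47, 77, 113, 155.
2nd diffs: 24, 30, 36, 42.
3rd diffs: 6, 6, 6 (constant).
Newton forward-difference form: c_m = 2 + 23·C(m-1,1) + 24·C(m-1,2) + 6·C(m-1,3).
At m = 17: m-1 = 16, so c_{17} = 2 + 368 + 2880 + 3360 = 6610.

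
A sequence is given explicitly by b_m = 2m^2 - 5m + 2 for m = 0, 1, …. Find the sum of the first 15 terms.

Over m = 0..14: Σm = 105, Σm² = 1015.
Total = (2)·1015 + (-5)·105 + (2)·15 = 1535.

1535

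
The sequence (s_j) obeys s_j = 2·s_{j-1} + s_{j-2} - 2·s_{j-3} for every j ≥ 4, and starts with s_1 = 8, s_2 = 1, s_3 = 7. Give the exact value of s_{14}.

Applying the relation repeatedly:
s_4 = -1;  s_5 = 3;  s_6 = -9;  …;  s_{11} = -333;  s_{12} = -681;  s_{13} = -1357;  s_{14} = -2729.

-2729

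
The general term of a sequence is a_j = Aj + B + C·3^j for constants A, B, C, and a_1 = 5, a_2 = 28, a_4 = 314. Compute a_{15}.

57395607

At j = 1, 2, 4: A + B + 3C = 5; 2A + B + 9C = 28; 4A + B + 81C = 314.
Subtracting the first from the second: A + 6C = 23.
Subtracting the second from the third: 2A + 72C = 286.
Solving: C = 4, A = -1, then B = -6.
So a_j = -1·j + (-6) + 4·3^j; at j=15 this is 57395607.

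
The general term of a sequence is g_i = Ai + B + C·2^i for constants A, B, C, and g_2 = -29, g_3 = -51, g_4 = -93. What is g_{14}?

-81953

Write the equations: 2A + B + 4C = -29; 3A + B + 8C = -51; 4A + B + 16C = -93.
Subtracting the first from the second: A + 4C = -22.
Subtracting the second from the third: A + 8C = -42.
Solving: C = -5, A = -2, then B = -5.
Hence g_{14} = -2·14 + (-5) + (-5)·16384 = -81953.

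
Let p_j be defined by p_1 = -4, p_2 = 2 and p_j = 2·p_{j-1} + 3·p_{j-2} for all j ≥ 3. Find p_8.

p_3 = -8; p_4 = -10; p_5 = -44; p_6 = -118; p_7 = -368; p_8 = -1090.
(Characteristic roots are 3 and -1.)

-1090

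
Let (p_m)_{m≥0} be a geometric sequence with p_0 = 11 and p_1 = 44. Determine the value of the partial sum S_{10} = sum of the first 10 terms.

Common ratio r = 4.
p_m = 11·4^(m-0).
S = 11·(4^10 - 1)/(4 - 1) = 11·(1048576 - 1)/(3) = 3844775.

3844775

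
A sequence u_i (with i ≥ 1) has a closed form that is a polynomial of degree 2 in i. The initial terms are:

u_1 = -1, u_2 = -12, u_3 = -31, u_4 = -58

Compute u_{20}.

1st diffs: -11, -19, -27.
2nd diffs: -8, -8 (constant).
So u_i = -4i^2 + i + 2.
Evaluating at i = 20 gives u_{20} = -1578.

-1578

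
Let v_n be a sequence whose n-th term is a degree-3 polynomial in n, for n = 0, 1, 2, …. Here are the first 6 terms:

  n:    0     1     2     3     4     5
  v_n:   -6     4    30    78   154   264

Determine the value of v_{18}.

1st diffs: 10, 26, 48, 76, 110.
2nd diffs: 16, 22, 28, 34.
3rd diffs: 6, 6, 6 (constant).
So v_n = n^3 + 5n^2 + 4n - 6.
Evaluating at n = 18 gives v_{18} = 7518.

7518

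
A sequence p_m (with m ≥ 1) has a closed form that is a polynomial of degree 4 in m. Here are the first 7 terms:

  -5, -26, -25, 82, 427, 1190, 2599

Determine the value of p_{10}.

1st diffs: -21, 1, 107, 345, 763, 1409.
2nd diffs: 22, 106, 238, 418, 646.
3rd diffs: 84, 132, 180, 228.
4th diffs: 48, 48, 48 (constant).
So p_m = 2m^4 - 6m^3 - 3m^2 + 2.
Evaluating at m = 10 gives p_{10} = 13702.

13702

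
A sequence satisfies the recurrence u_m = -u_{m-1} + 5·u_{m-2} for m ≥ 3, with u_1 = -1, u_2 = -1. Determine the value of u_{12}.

Applying the relation repeatedly:
u_3 = -4; u_4 = -1; u_5 = -19; u_6 = 14; u_7 = -109; u_8 = 179; u_9 = -724; u_{10} = 1619; u_{11} = -5239; u_{12} = 13334.

13334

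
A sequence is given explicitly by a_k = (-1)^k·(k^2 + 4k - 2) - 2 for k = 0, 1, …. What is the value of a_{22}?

568

(-1)^22 = 1; k^2 + 4k - 2 at k=22 is 570; so a_{22} = 568.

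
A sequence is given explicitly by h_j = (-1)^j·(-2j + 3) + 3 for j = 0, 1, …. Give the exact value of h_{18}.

-30

(-1)^18 = 1; -2j + 3 at j=18 is -33; so h_{18} = -30.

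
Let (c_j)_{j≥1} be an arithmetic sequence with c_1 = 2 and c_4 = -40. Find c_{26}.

Common difference d = (-40 - 2) / (4 - 1) = -14.
c_j = 2 + (j - 1)·(-14).
c_{26} = 2 + 25·(-14) = -348.

-348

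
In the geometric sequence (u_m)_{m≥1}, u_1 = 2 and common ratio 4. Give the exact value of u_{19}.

u_m = 2·4^(m-1).
u_{19} = 2·4^18 = 137438953472.

137438953472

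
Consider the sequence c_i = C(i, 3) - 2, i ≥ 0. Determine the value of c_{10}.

C(10, 3) = 120, so c_{10} = 118.

118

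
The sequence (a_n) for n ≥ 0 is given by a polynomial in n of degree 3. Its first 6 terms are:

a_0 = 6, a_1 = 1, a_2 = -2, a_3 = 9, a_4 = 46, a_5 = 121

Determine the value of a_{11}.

2041

1st diffs: -5, -3, 11, 37, 75.
2nd diffs: 2, 14, 26, 38.
3rd diffs: 12, 12, 12 (constant).
Newton forward-difference form: a_n = 6 + (-5)·C(n,1) + 2·C(n,2) + 12·C(n,3).
At n = 11: n = 11, so a_{11} = 6 - 55 + 110 + 1980 = 2041.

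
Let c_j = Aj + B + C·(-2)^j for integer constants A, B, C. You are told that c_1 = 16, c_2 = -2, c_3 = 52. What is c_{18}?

The three given values yield: A + B - 2C = 16; 2A + B + 4C = -2; 3A + B - 8C = 52.
Subtracting the first from the second: A + 6C = -18.
Subtracting the second from the third: A - 12C = 54.
Solving: C = -4, A = 6, then B = 2.
So c_j = 6·j + 2 + (-4)·(-2)^j; at j=18 this is -1048466.

-1048466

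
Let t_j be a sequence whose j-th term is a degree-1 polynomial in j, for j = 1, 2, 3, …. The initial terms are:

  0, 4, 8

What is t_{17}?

1st diffs: 4, 4 (constant).
So t_j = 4j - 4.
Evaluating at j = 17 gives t_{17} = 64.

64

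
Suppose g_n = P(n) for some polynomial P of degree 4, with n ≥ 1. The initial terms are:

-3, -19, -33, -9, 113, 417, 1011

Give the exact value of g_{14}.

1st diffs: -16, -14, 24, 122, 304, 594.
2nd diffs: 2, 38, 98, 182, 290.
3rd diffs: 36, 60, 84, 108.
4th diffs: 24, 24, 24 (constant).
Newton forward-difference form: g_n = -3 + (-16)·C(n-1,1) + 2·C(n-1,2) + 36·C(n-1,3) + 24·C(n-1,4).
At n = 14: n-1 = 13, so g_{14} = -3 - 208 + 156 + 10296 + 17160 = 27401.

27401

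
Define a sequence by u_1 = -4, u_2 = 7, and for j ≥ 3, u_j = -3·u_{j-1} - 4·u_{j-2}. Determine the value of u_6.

Iterate the recurrence:
u_3 = -5; u_4 = -13; u_5 = 59; u_6 = -125.

-125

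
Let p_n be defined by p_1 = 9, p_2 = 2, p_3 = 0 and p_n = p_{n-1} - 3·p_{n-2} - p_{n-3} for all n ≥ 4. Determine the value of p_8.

Applying the relation repeatedly:
p_4 = -15;  p_5 = -17;  p_6 = 28;  p_7 = 94;  p_8 = 27.

27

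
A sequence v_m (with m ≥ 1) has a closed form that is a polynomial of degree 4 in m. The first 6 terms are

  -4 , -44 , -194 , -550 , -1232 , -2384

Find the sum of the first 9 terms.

1st diffs: -40, -150, -356, -682, -1152.
2nd diffs: -110, -206, -326, -470.
3rd diffs: -96, -120, -144.
4th diffs: -24, -24 (constant).
So v_m = -m^4 - 6m^3 + 6m^2 - m - 2.
Continuing: -4174, -6794, -10460.
Summing m = 1..9 (9 terms) gives -25836.

-25836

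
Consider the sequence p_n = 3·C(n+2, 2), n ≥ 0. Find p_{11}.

234

C(13, 2) = 78, so p_{11} = 234.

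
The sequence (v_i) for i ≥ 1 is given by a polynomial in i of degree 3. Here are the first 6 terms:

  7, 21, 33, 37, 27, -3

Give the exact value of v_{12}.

-939

1st diffs: 14, 12, 4, -10, -30.
2nd diffs: -2, -8, -14, -20.
3rd diffs: -6, -6, -6 (constant).
Newton forward-difference form: v_i = 7 + 14·C(i-1,1) + (-2)·C(i-1,2) + (-6)·C(i-1,3).
At i = 12: i-1 = 11, so v_{12} = 7 + 154 - 110 - 990 = -939.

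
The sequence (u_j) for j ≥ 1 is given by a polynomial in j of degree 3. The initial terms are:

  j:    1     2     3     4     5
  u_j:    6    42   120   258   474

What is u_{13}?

7170

1st diffs: 36, 78, 138, 216.
2nd diffs: 42, 60, 78.
3rd diffs: 18, 18 (constant).
Newton forward-difference form: u_j = 6 + 36·C(j-1,1) + 42·C(j-1,2) + 18·C(j-1,3).
At j = 13: j-1 = 12, so u_{13} = 6 + 432 + 2772 + 3960 = 7170.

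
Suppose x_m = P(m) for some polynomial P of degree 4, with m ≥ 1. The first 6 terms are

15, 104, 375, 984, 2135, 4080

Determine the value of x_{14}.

1st diffs: 89, 271, 609, 1151, 1945.
2nd diffs: 182, 338, 542, 794.
3rd diffs: 156, 204, 252.
4th diffs: 48, 48 (constant).
So x_m = 2m^4 + 6m^3 + 5m^2 + 2m.
Evaluating at m = 14 gives x_{14} = 94304.

94304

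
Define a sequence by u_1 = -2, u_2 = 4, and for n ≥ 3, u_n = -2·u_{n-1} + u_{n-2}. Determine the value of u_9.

u_3 = -10, u_4 = 24, u_5 = -58, u_6 = 140, u_7 = -338, u_8 = 816, u_9 = -1970.

-1970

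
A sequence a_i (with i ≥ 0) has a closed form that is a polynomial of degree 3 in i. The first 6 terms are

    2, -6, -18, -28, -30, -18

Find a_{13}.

1302

1st diffs: -8, -12, -10, -2, 12.
2nd diffs: -4, 2, 8, 14.
3rd diffs: 6, 6, 6 (constant).
Newton forward-difference form: a_i = 2 + (-8)·C(i,1) + (-4)·C(i,2) + 6·C(i,3).
At i = 13: i = 13, so a_{13} = 2 - 104 - 312 + 1716 = 1302.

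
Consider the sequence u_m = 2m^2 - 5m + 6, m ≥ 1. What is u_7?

u_7 = 2·7^2 - 5·7 + 6 = 69.

69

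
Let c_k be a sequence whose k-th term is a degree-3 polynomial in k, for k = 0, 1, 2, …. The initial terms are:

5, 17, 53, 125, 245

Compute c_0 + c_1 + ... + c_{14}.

28635

1st diffs: 12, 36, 72, 120.
2nd diffs: 24, 36, 48.
3rd diffs: 12, 12 (constant).
Newton forward-difference form: c_k = 5 + 12·C(k,1) + 24·C(k,2) + 12·C(k,3).
Continuing: …, 425, 677, 1013, 1445, …, c_{14} = 6725.
Summing k = 0..14 (15 terms) gives 28635.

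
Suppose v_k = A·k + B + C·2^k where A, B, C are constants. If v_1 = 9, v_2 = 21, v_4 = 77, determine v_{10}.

4133

The three given values yield: A + B + 2C = 9; 2A + B + 4C = 21; 4A + B + 16C = 77.
Subtracting the first from the second: A + 2C = 12.
Subtracting the second from the third: 2A + 12C = 56.
Solving: C = 4, A = 4, then B = -3.
Hence v_{10} = 4·10 + (-3) + 4·1024 = 4133.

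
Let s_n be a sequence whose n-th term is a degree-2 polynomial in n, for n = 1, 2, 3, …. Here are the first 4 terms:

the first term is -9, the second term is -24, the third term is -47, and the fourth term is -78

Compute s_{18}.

-1352

1st diffs: -15, -23, -31.
2nd diffs: -8, -8 (constant).
Newton forward-difference form: s_n = -9 + (-15)·C(n-1,1) + (-8)·C(n-1,2).
At n = 18: n-1 = 17, so s_{18} = -9 - 255 - 1088 = -1352.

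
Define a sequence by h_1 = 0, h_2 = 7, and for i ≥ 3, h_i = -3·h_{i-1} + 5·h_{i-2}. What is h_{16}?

2825681138

Iterate the recurrence:
h_3 = -21; h_4 = 98; h_5 = -399; …; h_{13} = -38342304; h_{14} = 160753327; h_{15} = -673971501; h_{16} = 2825681138.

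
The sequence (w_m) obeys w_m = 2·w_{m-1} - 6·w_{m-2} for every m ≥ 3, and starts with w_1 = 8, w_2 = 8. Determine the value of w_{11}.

30208

Applying the relation repeatedly:
w_3 = -32  w_4 = -112  w_5 = -32  w_6 = 608  w_7 = 1408  w_8 = -832  w_9 = -10112  w_{10} = -15232  w_{11} = 30208.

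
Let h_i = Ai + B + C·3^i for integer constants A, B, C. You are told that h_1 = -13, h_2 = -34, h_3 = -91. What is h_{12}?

Write the equations: A + B + 3C = -13; 2A + B + 9C = -34; 3A + B + 27C = -91.
Subtracting the first from the second: A + 6C = -21.
Subtracting the second from the third: A + 18C = -57.
Solving: C = -3, A = -3, then B = -1.
Therefore h_{12} = -36 + (-1) + (-3)·531441 = -1594360.

-1594360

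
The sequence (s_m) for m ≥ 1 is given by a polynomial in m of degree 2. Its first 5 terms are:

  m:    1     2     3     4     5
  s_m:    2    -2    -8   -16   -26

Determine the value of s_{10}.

-106

1st diffs: -4, -6, -8, -10.
2nd diffs: -2, -2, -2 (constant).
Newton forward-difference form: s_m = 2 + (-4)·C(m-1,1) + (-2)·C(m-1,2).
At m = 10: m-1 = 9, so s_{10} = 2 - 36 - 72 = -106.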